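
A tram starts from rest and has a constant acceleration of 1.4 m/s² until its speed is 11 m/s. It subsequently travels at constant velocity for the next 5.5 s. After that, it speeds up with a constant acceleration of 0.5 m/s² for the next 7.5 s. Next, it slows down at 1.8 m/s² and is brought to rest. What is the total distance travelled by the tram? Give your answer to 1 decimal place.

260.7 m

Phase 1 (accelerating): v₀ = 0 m/s, a = 1.4 m/s².
v = v₀ + at → t = (11 − 0) / 1.4 = 7.86 s
v² = v₀² + 2aΔx → Δx = (11² − 0²)/(2·1.4) = 43.2 m

Phase 2 (constant speed): v₀ = 11.0 m/s, a = 0 m/s².
v = v₀ + at = 11.0 + (0)(5.5) = 11.0 m/s
Δx = v₀t + ½at² = 11.0·5.5 + 0.5·0·5.5² = 60.5 m

Phase 3 (accelerating): v₀ = 11.0 m/s, a = 0.5 m/s².
v = v₀ + at = 11.0 + (0.5)(7.5) = 14.8 m/s
Δx = v₀t + ½at² = 11.0·7.5 + 0.5·0.5·7.5² = 96.6 m

Phase 4 (decelerating): v₀ = 14.8 m/s, a = -1.8 m/s².
v = v₀ + at → t = (0 − 14.8) / -1.8 = 8.19 s
v² = v₀² + 2aΔx → Δx = (0² − 14.8²)/(2·-1.8) = 60.4 m
Total distance = 43.2 + 60.5 + 96.6 + 60.4 = 261 m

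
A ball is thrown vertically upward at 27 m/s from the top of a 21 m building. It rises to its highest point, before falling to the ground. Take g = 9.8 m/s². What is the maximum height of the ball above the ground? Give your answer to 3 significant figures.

Phase 1 (rising): v₀ = 27.0 m/s, a = -9.8 m/s².
v = v₀ + at → t = (0 − 27.0) / -9.8 = 2.76 s
v² = v₀² + 2aΔx → Δx = (0² − 27.0²)/(2·-9.8) = 37.2 m
Maximum height = 21 + 37.2 = 58.2 m

58.2 m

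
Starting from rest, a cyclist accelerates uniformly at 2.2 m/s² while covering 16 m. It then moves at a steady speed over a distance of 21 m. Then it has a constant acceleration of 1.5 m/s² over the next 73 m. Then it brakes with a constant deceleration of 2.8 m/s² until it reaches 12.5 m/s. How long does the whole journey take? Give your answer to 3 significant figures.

13.7 s

Phase 1 (accelerating): v₀ = 0 m/s, a = 2.2 m/s².
v² = v₀² + 2aΔx = 0² + 2·2.2·16 = 70.4 → v = 8.39 m/s
t = (v − v₀)/a = (8.39 − 0)/2.2 = 3.81 s

Phase 2 (constant speed): v₀ = 8.39 m/s, a = 0 m/s².
Constant speed: t = d/v = 21/8.39 = 2.50 s

Phase 3 (accelerating): v₀ = 8.39 m/s, a = 1.5 m/s².
v² = v₀² + 2aΔx = 8.39² + 2·1.5·73 = 289 → v = 17.0 m/s
t = (v − v₀)/a = (17.0 − 8.39)/1.5 = 5.75 s

Phase 4 (decelerating): v₀ = 17.0 m/s, a = -2.8 m/s².
v = v₀ + at → t = (12.5 − 17.0) / -2.8 = 1.61 s
v² = v₀² + 2aΔx → Δx = (12.5² − 17.0²)/(2·-2.8) = 23.8 m
Total time = 3.81 + 2.50 + 5.75 + 1.61 = 13.7 s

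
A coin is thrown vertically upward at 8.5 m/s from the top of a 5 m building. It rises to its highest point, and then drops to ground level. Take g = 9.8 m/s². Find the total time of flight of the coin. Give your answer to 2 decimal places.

Phase 1 (rising): v₀ = 8.50 m/s, a = -9.8 m/s².
v = v₀ + at → t = (0 − 8.50) / -9.8 = 0.867 s
v² = v₀² + 2aΔx → Δx = (0² − 8.50²)/(2·-9.8) = 3.69 m

Phase 2 (falling): v₀ = 0 m/s, a = -9.8 m/s².
Falls 8.69 m from rest: t = √(2·8.69/9.8) = 1.33 s; v = g·t = 13.0 m/s.
Total time = 0.867 + 1.33 = 2.20 s

2.20 s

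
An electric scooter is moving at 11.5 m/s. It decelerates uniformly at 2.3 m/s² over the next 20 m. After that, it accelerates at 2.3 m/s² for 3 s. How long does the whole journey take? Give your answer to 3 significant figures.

Phase 1 (decelerating): v₀ = 11.5 m/s, a = -2.3 m/s².
v² = v₀² + 2aΔx = 11.5² + 2·-2.3·20 = 40.2 → v = 6.34 m/s
t = (v − v₀)/a = (6.34 − 11.5)/-2.3 = 2.24 s

Phase 2 (accelerating): v₀ = 6.34 m/s, a = 2.3 m/s².
v = v₀ + at = 6.34 + (2.3)(3) = 13.2 m/s
Δx = v₀t + ½at² = 6.34·3 + 0.5·2.3·3² = 29.4 m
Total time = 2.24 + 3.00 = 5.24 s

5.24 s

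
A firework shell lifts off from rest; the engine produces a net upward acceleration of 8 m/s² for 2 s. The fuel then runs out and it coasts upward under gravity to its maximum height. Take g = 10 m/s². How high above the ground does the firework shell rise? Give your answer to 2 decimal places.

Phase 1 (powered ascent): v₀ = 0 m/s, a = 8 m/s².
v = v₀ + at = 0 + (8)(2) = 16.0 m/s
Δx = v₀t + ½at² = 0·2 + 0.5·8·2² = 16.0 m

Phase 2 (coasting upward): v₀ = 16.0 m/s, a = -10 m/s².
v = v₀ + at → t = (0 − 16.0) / -10 = 1.60 s
v² = v₀² + 2aΔx → Δx = (0² − 16.0²)/(2·-10) = 12.8 m
Maximum height = 16.0 + 12.8 = 28.8 m

28.80 m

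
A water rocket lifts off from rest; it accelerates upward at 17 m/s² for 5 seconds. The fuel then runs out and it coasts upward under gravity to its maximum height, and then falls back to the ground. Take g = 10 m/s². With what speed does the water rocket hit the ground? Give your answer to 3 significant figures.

107 m/s

Phase 1 (powered ascent): v₀ = 0 m/s, a = 17 m/s².
v = v₀ + at = 0 + (17)(5) = 85.0 m/s
Δx = v₀t + ½at² = 0·5 + 0.5·17·5² = 212 m

Phase 2 (coasting upward): v₀ = 85.0 m/s, a = -10 m/s².
v = v₀ + at → t = (0 − 85.0) / -10 = 8.50 s
v² = v₀² + 2aΔx → Δx = (0² − 85.0²)/(2·-10) = 361 m

Phase 3 (free fall): v₀ = 0 m/s, a = -10 m/s².
Falls 574 m from rest: t = √(2·574/10) = 10.7 s; v = g·t = 107 m/s.
Impact speed = 107 m/s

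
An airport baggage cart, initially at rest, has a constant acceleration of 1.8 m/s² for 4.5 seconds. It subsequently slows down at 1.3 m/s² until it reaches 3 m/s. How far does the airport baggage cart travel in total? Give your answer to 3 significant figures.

Phase 1 (accelerating): v₀ = 0 m/s, a = 1.8 m/s².
v = v₀ + at = 0 + (1.8)(4.5) = 8.10 m/s
Δx = v₀t + ½at² = 0·4.5 + 0.5·1.8·4.5² = 18.2 m

Phase 2 (decelerating): v₀ = 8.10 m/s, a = -1.3 m/s².
v = v₀ + at → t = (3 − 8.10) / -1.3 = 3.92 s
v² = v₀² + 2aΔx → Δx = (3² − 8.10²)/(2·-1.3) = 21.8 m
Total distance = 18.2 + 21.8 = 40.0 m

40.0 m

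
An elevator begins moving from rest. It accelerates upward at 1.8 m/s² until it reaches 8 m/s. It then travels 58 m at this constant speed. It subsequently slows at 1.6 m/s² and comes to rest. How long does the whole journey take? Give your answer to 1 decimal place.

Phase 1 (accelerating): v₀ = 0 m/s, a = 1.8 m/s².
v = v₀ + at → t = (8 − 0) / 1.8 = 4.44 s
v² = v₀² + 2aΔx → Δx = (8² − 0²)/(2·1.8) = 17.8 m

Phase 2 (constant speed): v₀ = 8.00 m/s, a = 0 m/s².
Constant speed: t = d/v = 58/8.00 = 7.25 s

Phase 3 (decelerating): v₀ = 8.00 m/s, a = -1.6 m/s².
v = v₀ + at → t = (0 − 8.00) / -1.6 = 5.00 s
v² = v₀² + 2aΔx → Δx = (0² − 8.00²)/(2·-1.6) = 20.0 m
Total time = 4.44 + 7.25 + 5.00 = 16.7 s

16.7 s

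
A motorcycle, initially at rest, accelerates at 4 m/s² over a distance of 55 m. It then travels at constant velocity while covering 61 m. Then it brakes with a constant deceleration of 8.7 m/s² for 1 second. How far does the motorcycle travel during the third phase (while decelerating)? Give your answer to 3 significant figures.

Phase 1 (accelerating): v₀ = 0 m/s, a = 4 m/s².
v² = v₀² + 2aΔx = 0² + 2·4·55 = 440 → v = 21.0 m/s
t = (v − v₀)/a = (21.0 − 0)/4 = 5.24 s

Phase 2 (constant speed): v₀ = 21.0 m/s, a = 0 m/s².
Constant speed: t = d/v = 61/21.0 = 2.91 s

Phase 3 (decelerating): v₀ = 21.0 m/s, a = -8.7 m/s².
v = v₀ + at = 21.0 + (-8.7)(1) = 12.3 m/s
Δx = v₀t + ½at² = 21.0·1 + 0.5·-8.7·1² = 16.6 m
Distance in phase 3 = 16.6 m

16.6 m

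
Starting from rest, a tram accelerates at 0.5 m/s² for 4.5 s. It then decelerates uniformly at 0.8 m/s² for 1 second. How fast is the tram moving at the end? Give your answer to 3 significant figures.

Phase 1 (accelerating): v₀ = 0 m/s, a = 0.5 m/s².
v = v₀ + at = 0 + (0.5)(4.5) = 2.25 m/s
Δx = v₀t + ½at² = 0·4.5 + 0.5·0.5·4.5² = 5.06 m

Phase 2 (decelerating): v₀ = 2.25 m/s, a = -0.8 m/s².
v = v₀ + at = 2.25 + (-0.8)(1) = 1.45 m/s
Δx = v₀t + ½at² = 2.25·1 + 0.5·-0.8·1² = 1.85 m
Final speed = 1.45 m/s

1.45 m/s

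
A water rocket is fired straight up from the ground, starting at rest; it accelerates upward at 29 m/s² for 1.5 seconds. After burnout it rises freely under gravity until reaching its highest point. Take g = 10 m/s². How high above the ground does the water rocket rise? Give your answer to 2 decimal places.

127.24 m

Phase 1 (powered ascent): v₀ = 0 m/s, a = 29 m/s².
v = v₀ + at = 0 + (29)(1.5) = 43.5 m/s
Δx = v₀t + ½at² = 0·1.5 + 0.5·29·1.5² = 32.6 m

Phase 2 (coasting upward): v₀ = 43.5 m/s, a = -10 m/s².
v = v₀ + at → t = (0 − 43.5) / -10 = 4.35 s
v² = v₀² + 2aΔx → Δx = (0² − 43.5²)/(2·-10) = 94.6 m
Maximum height = 32.6 + 94.6 = 127 m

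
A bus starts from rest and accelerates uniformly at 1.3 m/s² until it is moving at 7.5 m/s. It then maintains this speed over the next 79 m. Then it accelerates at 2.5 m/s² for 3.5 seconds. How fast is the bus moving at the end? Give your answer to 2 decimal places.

16.25 m/s

Phase 1 (accelerating): v₀ = 0 m/s, a = 1.3 m/s².
v = v₀ + at → t = (7.5 − 0) / 1.3 = 5.77 s
v² = v₀² + 2aΔx → Δx = (7.5² − 0²)/(2·1.3) = 21.6 m

Phase 2 (constant speed): v₀ = 7.50 m/s, a = 0 m/s².
Constant speed: t = d/v = 79/7.50 = 10.5 s

Phase 3 (accelerating): v₀ = 7.50 m/s, a = 2.5 m/s².
v = v₀ + at = 7.50 + (2.5)(3.5) = 16.2 m/s
Δx = v₀t + ½at² = 7.50·3.5 + 0.5·2.5·3.5² = 41.6 m
Final speed = 16.2 m/s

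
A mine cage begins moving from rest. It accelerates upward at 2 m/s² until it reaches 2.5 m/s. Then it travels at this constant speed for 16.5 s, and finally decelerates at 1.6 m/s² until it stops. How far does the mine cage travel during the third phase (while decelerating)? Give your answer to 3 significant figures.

Phase 1 (accelerating): v₀ = 0 m/s, a = 2 m/s².
v = v₀ + at → t = (2.5 − 0) / 2 = 1.25 s
v² = v₀² + 2aΔx → Δx = (2.5² − 0²)/(2·2) = 1.56 m

Phase 2 (constant speed): v₀ = 2.50 m/s, a = 0 m/s².
v = v₀ + at = 2.50 + (0)(16.5) = 2.50 m/s
Δx = v₀t + ½at² = 2.50·16.5 + 0.5·0·16.5² = 41.2 m

Phase 3 (decelerating): v₀ = 2.50 m/s, a = -1.6 m/s².
v = v₀ + at → t = (0 − 2.50) / -1.6 = 1.56 s
v² = v₀² + 2aΔx → Δx = (0² − 2.50²)/(2·-1.6) = 1.95 m
Distance in phase 3 = 1.95 m

1.95 m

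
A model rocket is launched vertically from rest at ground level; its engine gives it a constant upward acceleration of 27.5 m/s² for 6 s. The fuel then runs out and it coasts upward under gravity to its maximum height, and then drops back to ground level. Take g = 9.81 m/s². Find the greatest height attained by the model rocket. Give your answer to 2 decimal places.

1882.61 m

Phase 1 (powered ascent): v₀ = 0 m/s, a = 27.5 m/s².
v = v₀ + at = 0 + (27.5)(6) = 165 m/s
Δx = v₀t + ½at² = 0·6 + 0.5·27.5·6² = 495 m

Phase 2 (coasting upward): v₀ = 165 m/s, a = -9.81 m/s².
v = v₀ + at → t = (0 − 165) / -9.81 = 16.8 s
v² = v₀² + 2aΔx → Δx = (0² − 165²)/(2·-9.81) = 1390 m
Maximum height = 495 + 1390 = 1880 m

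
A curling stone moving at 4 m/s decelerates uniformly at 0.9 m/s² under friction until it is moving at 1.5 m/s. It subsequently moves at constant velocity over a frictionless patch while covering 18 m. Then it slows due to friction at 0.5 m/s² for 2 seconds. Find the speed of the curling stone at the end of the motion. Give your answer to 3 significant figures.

0.500 m/s

Phase 1 (decelerating): v₀ = 4.00 m/s, a = -0.9 m/s².
v = v₀ + at → t = (1.5 − 4.00) / -0.9 = 2.78 s
v² = v₀² + 2aΔx → Δx = (1.5² − 4.00²)/(2·-0.9) = 7.64 m

Phase 2 (constant speed): v₀ = 1.50 m/s, a = 0 m/s².
Constant speed: t = d/v = 18/1.50 = 12.0 s

Phase 3 (decelerating): v₀ = 1.50 m/s, a = -0.5 m/s².
v = v₀ + at = 1.50 + (-0.5)(2) = 0.500 m/s
Δx = v₀t + ½at² = 1.50·2 + 0.5·-0.5·2² = 2.00 m
Final speed = 0.500 m/s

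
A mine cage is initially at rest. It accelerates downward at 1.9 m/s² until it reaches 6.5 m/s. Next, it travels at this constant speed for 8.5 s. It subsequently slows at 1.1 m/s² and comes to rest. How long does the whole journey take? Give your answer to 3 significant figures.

Phase 1 (accelerating): v₀ = 0 m/s, a = 1.9 m/s².
v = v₀ + at → t = (6.5 − 0) / 1.9 = 3.42 s
v² = v₀² + 2aΔx → Δx = (6.5² − 0²)/(2·1.9) = 11.1 m

Phase 2 (constant speed): v₀ = 6.50 m/s, a = 0 m/s².
v = v₀ + at = 6.50 + (0)(8.5) = 6.50 m/s
Δx = v₀t + ½at² = 6.50·8.5 + 0.5·0·8.5² = 55.2 m

Phase 3 (decelerating): v₀ = 6.50 m/s, a = -1.1 m/s².
v = v₀ + at → t = (0 − 6.50) / -1.1 = 5.91 s
v² = v₀² + 2aΔx → Δx = (0² − 6.50²)/(2·-1.1) = 19.2 m
Total time = 3.42 + 8.50 + 5.91 = 17.8 s

17.8 s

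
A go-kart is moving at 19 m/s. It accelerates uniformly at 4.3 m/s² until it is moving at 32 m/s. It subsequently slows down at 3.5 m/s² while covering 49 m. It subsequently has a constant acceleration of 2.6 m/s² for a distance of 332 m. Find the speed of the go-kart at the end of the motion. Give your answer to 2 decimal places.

49.07 m/s

Phase 1 (accelerating): v₀ = 19.0 m/s, a = 4.3 m/s².
v = v₀ + at → t = (32 − 19.0) / 4.3 = 3.02 s
v² = v₀² + 2aΔx → Δx = (32² − 19.0²)/(2·4.3) = 77.1 m

Phase 2 (decelerating): v₀ = 32.0 m/s, a = -3.5 m/s².
v² = v₀² + 2aΔx = 32.0² + 2·-3.5·49 = 681 → v = 26.1 m/s
t = (v − v₀)/a = (26.1 − 32.0)/-3.5 = 1.69 s

Phase 3 (accelerating): v₀ = 26.1 m/s, a = 2.6 m/s².
v² = v₀² + 2aΔx = 26.1² + 2·2.6·332 = 2410 → v = 49.1 m/s
t = (v − v₀)/a = (49.1 − 26.1)/2.6 = 8.83 s
Final speed = 49.1 m/s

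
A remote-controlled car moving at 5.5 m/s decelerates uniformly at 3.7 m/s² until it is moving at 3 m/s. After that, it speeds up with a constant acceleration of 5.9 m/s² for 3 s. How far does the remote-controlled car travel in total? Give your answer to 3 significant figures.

38.4 m

Phase 1 (decelerating): v₀ = 5.50 m/s, a = -3.7 m/s².
v = v₀ + at → t = (3 − 5.50) / -3.7 = 0.676 s
v² = v₀² + 2aΔx → Δx = (3² − 5.50²)/(2·-3.7) = 2.87 m

Phase 2 (accelerating): v₀ = 3.00 m/s, a = 5.9 m/s².
v = v₀ + at = 3.00 + (5.9)(3) = 20.7 m/s
Δx = v₀t + ½at² = 3.00·3 + 0.5·5.9·3² = 35.6 m
Total distance = 2.87 + 35.6 = 38.4 m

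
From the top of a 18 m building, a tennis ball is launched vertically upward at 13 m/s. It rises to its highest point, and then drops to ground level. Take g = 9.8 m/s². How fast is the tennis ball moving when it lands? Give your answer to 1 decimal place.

Phase 1 (rising): v₀ = 13.0 m/s, a = -9.8 m/s².
v = v₀ + at → t = (0 − 13.0) / -9.8 = 1.33 s
v² = v₀² + 2aΔx → Δx = (0² − 13.0²)/(2·-9.8) = 8.62 m

Phase 2 (falling): v₀ = 0 m/s, a = -9.8 m/s².
Falls 26.6 m from rest: t = √(2·26.6/9.8) = 2.33 s; v = g·t = 22.8 m/s.
Final speed = 22.8 m/s

22.8 m/s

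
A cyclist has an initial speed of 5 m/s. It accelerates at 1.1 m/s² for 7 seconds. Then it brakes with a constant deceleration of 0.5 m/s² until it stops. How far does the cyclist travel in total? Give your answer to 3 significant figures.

223 m

Phase 1 (accelerating): v₀ = 5.00 m/s, a = 1.1 m/s².
v = v₀ + at = 5.00 + (1.1)(7) = 12.7 m/s
Δx = v₀t + ½at² = 5.00·7 + 0.5·1.1·7² = 62.0 m

Phase 2 (decelerating): v₀ = 12.7 m/s, a = -0.5 m/s².
v = v₀ + at → t = (0 − 12.7) / -0.5 = 25.4 s
v² = v₀² + 2aΔx → Δx = (0² − 12.7²)/(2·-0.5) = 161 m
Total distance = 62.0 + 161 = 223 m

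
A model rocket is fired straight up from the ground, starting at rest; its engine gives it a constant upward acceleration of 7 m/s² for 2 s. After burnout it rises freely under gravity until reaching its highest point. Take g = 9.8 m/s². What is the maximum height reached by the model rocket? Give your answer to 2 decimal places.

Phase 1 (powered ascent): v₀ = 0 m/s, a = 7 m/s².
v = v₀ + at = 0 + (7)(2) = 14.0 m/s
Δx = v₀t + ½at² = 0·2 + 0.5·7·2² = 14.0 m

Phase 2 (coasting upward): v₀ = 14.0 m/s, a = -9.8 m/s².
v = v₀ + at → t = (0 − 14.0) / -9.8 = 1.43 s
v² = v₀² + 2aΔx → Δx = (0² − 14.0²)/(2·-9.8) = 10.0 m
Maximum height = 14.0 + 10.0 = 24.0 m

24.00 m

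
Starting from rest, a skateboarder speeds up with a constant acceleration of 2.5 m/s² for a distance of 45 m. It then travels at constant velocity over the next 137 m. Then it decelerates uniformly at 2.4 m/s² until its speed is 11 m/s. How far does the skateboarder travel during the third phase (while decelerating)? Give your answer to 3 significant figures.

21.7 m

Phase 1 (accelerating): v₀ = 0 m/s, a = 2.5 m/s².
v² = v₀² + 2aΔx = 0² + 2·2.5·45 = 225 → v = 15.0 m/s
t = (v − v₀)/a = (15.0 − 0)/2.5 = 6.00 s

Phase 2 (constant speed): v₀ = 15.0 m/s, a = 0 m/s².
Constant speed: t = d/v = 137/15.0 = 9.13 s

Phase 3 (decelerating): v₀ = 15.0 m/s, a = -2.4 m/s².
v = v₀ + at → t = (11 − 15.0) / -2.4 = 1.67 s
v² = v₀² + 2aΔx → Δx = (11² − 15.0²)/(2·-2.4) = 21.7 m
Distance in phase 3 = 21.7 m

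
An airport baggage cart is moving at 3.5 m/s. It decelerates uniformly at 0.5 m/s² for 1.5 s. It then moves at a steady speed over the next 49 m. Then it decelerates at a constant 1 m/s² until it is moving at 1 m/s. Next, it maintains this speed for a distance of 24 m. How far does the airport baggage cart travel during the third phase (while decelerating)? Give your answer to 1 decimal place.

Phase 1 (decelerating): v₀ = 3.50 m/s, a = -0.5 m/s².
v = v₀ + at = 3.50 + (-0.5)(1.5) = 2.75 m/s
Δx = v₀t + ½at² = 3.50·1.5 + 0.5·-0.5·1.5² = 4.69 m

Phase 2 (constant speed): v₀ = 2.75 m/s, a = 0 m/s².
Constant speed: t = d/v = 49/2.75 = 17.8 s

Phase 3 (decelerating): v₀ = 2.75 m/s, a = -1 m/s².
v = v₀ + at → t = (1 − 2.75) / -1 = 1.75 s
v² = v₀² + 2aΔx → Δx = (1² − 2.75²)/(2·-1) = 3.28 m
Distance in phase 3 = 3.28 m

3.3 m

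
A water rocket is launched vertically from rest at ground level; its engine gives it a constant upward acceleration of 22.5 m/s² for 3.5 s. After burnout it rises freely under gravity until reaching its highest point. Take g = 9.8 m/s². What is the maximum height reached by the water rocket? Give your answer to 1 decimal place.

454.2 m

Phase 1 (powered ascent): v₀ = 0 m/s, a = 22.5 m/s².
v = v₀ + at = 0 + (22.5)(3.5) = 78.8 m/s
Δx = v₀t + ½at² = 0·3.5 + 0.5·22.5·3.5² = 138 m

Phase 2 (coasting upward): v₀ = 78.8 m/s, a = -9.8 m/s².
v = v₀ + at → t = (0 − 78.8) / -9.8 = 8.04 s
v² = v₀² + 2aΔx → Δx = (0² − 78.8²)/(2·-9.8) = 316 m
Maximum height = 138 + 316 = 454 m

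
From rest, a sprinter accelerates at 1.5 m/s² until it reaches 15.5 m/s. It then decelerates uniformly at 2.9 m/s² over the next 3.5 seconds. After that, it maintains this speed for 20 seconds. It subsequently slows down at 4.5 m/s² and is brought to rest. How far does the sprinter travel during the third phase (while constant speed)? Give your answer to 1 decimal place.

107.0 m

Phase 1 (accelerating): v₀ = 0 m/s, a = 1.5 m/s².
v = v₀ + at → t = (15.5 − 0) / 1.5 = 10.3 s
v² = v₀² + 2aΔx → Δx = (15.5² − 0²)/(2·1.5) = 80.1 m

Phase 2 (decelerating): v₀ = 15.5 m/s, a = -2.9 m/s².
v = v₀ + at = 15.5 + (-2.9)(3.5) = 5.35 m/s
Δx = v₀t + ½at² = 15.5·3.5 + 0.5·-2.9·3.5² = 36.5 m

Phase 3 (constant speed): v₀ = 5.35 m/s, a = 0 m/s².
v = v₀ + at = 5.35 + (0)(20) = 5.35 m/s
Δx = v₀t + ½at² = 5.35·20 + 0.5·0·20² = 107 m
Distance in phase 3 = 107 m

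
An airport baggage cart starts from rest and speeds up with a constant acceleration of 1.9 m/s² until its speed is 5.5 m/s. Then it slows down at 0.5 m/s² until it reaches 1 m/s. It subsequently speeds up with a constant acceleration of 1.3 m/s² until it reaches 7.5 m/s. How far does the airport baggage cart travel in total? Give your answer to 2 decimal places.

Phase 1 (accelerating): v₀ = 0 m/s, a = 1.9 m/s².
v = v₀ + at → t = (5.5 − 0) / 1.9 = 2.89 s
v² = v₀² + 2aΔx → Δx = (5.5² − 0²)/(2·1.9) = 7.96 m

Phase 2 (decelerating): v₀ = 5.50 m/s, a = -0.5 m/s².
v = v₀ + at → t = (1 − 5.50) / -0.5 = 9.00 s
v² = v₀² + 2aΔx → Δx = (1² − 5.50²)/(2·-0.5) = 29.2 m

Phase 3 (accelerating): v₀ = 1.00 m/s, a = 1.3 m/s².
v = v₀ + at → t = (7.5 − 1.00) / 1.3 = 5.00 s
v² = v₀² + 2aΔx → Δx = (7.5² − 1.00²)/(2·1.3) = 21.2 m
Total distance = 7.96 + 29.2 + 21.2 = 58.5 m

58.46 m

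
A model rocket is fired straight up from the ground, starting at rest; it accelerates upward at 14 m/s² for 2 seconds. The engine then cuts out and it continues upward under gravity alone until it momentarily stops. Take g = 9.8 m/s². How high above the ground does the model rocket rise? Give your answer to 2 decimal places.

68.00 m

Phase 1 (powered ascent): v₀ = 0 m/s, a = 14 m/s².
v = v₀ + at = 0 + (14)(2) = 28.0 m/s
Δx = v₀t + ½at² = 0·2 + 0.5·14·2² = 28.0 m

Phase 2 (coasting upward): v₀ = 28.0 m/s, a = -9.8 m/s².
v = v₀ + at → t = (0 − 28.0) / -9.8 = 2.86 s
v² = v₀² + 2aΔx → Δx = (0² − 28.0²)/(2·-9.8) = 40.0 m
Maximum height = 28.0 + 40.0 = 68.0 m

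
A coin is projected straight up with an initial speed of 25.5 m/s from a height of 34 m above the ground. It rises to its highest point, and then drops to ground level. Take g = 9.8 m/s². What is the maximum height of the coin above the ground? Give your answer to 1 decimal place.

67.2 m

Phase 1 (rising): v₀ = 25.5 m/s, a = -9.8 m/s².
v = v₀ + at → t = (0 − 25.5) / -9.8 = 2.60 s
v² = v₀² + 2aΔx → Δx = (0² − 25.5²)/(2·-9.8) = 33.2 m
Maximum height = 34 + 33.2 = 67.2 m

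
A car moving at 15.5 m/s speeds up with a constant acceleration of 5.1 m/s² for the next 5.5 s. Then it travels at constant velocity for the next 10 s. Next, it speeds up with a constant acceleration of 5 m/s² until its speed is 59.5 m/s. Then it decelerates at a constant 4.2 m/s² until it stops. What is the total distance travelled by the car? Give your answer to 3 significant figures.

1180 m

Phase 1 (accelerating): v₀ = 15.5 m/s, a = 5.1 m/s².
v = v₀ + at = 15.5 + (5.1)(5.5) = 43.5 m/s
Δx = v₀t + ½at² = 15.5·5.5 + 0.5·5.1·5.5² = 162 m

Phase 2 (constant speed): v₀ = 43.5 m/s, a = 0 m/s².
v = v₀ + at = 43.5 + (0)(10) = 43.5 m/s
Δx = v₀t + ½at² = 43.5·10 + 0.5·0·10² = 436 m

Phase 3 (accelerating): v₀ = 43.5 m/s, a = 5 m/s².
v = v₀ + at → t = (59.5 − 43.5) / 5 = 3.19 s
v² = v₀² + 2aΔx → Δx = (59.5² − 43.5²)/(2·5) = 164 m

Phase 4 (decelerating): v₀ = 59.5 m/s, a = -4.2 m/s².
v = v₀ + at → t = (0 − 59.5) / -4.2 = 14.2 s
v² = v₀² + 2aΔx → Δx = (0² − 59.5²)/(2·-4.2) = 421 m
Total distance = 162 + 436 + 164 + 421 = 1180 m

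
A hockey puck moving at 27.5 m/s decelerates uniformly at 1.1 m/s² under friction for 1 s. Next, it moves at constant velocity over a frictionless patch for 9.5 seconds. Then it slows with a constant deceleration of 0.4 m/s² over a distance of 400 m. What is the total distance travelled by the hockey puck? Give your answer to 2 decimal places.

Phase 1 (decelerating): v₀ = 27.5 m/s, a = -1.1 m/s².
v = v₀ + at = 27.5 + (-1.1)(1) = 26.4 m/s
Δx = v₀t + ½at² = 27.5·1 + 0.5·-1.1·1² = 26.9 m

Phase 2 (constant speed): v₀ = 26.4 m/s, a = 0 m/s².
v = v₀ + at = 26.4 + (0)(9.5) = 26.4 m/s
Δx = v₀t + ½at² = 26.4·9.5 + 0.5·0·9.5² = 251 m

Phase 3 (decelerating): v₀ = 26.4 m/s, a = -0.4 m/s².
v² = v₀² + 2aΔx = 26.4² + 2·-0.4·400 = 377 → v = 19.4 m/s
t = (v − v₀)/a = (19.4 − 26.4)/-0.4 = 17.5 s
Total distance = 26.9 + 251 + 400 = 678 m

677.75 m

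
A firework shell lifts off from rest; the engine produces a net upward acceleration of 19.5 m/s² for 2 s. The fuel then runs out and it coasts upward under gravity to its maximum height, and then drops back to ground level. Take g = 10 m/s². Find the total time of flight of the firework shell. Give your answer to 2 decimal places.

Phase 1 (powered ascent): v₀ = 0 m/s, a = 19.5 m/s².
v = v₀ + at = 0 + (19.5)(2) = 39.0 m/s
Δx = v₀t + ½at² = 0·2 + 0.5·19.5·2² = 39.0 m

Phase 2 (coasting upward): v₀ = 39.0 m/s, a = -10 m/s².
v = v₀ + at → t = (0 − 39.0) / -10 = 3.90 s
v² = v₀² + 2aΔx → Δx = (0² − 39.0²)/(2·-10) = 76.0 m

Phase 3 (free fall): v₀ = 0 m/s, a = -10 m/s².
Falls 115 m from rest: t = √(2·115/10) = 4.80 s; v = g·t = 48.0 m/s.
Total time = 2.00 + 3.90 + 4.80 = 10.7 s

10.70 s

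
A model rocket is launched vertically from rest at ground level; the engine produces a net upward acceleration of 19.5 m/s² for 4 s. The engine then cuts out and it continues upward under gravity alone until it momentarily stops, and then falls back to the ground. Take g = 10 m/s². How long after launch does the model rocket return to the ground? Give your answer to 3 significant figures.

Phase 1 (powered ascent): v₀ = 0 m/s, a = 19.5 m/s².
v = v₀ + at = 0 + (19.5)(4) = 78.0 m/s
Δx = v₀t + ½at² = 0·4 + 0.5·19.5·4² = 156 m

Phase 2 (coasting upward): v₀ = 78.0 m/s, a = -10 m/s².
v = v₀ + at → t = (0 − 78.0) / -10 = 7.80 s
v² = v₀² + 2aΔx → Δx = (0² − 78.0²)/(2·-10) = 304 m

Phase 3 (free fall): v₀ = 0 m/s, a = -10 m/s².
Falls 460 m from rest: t = √(2·460/10) = 9.59 s; v = g·t = 95.9 m/s.
Total time = 4.00 + 7.80 + 9.59 = 21.4 s

21.4 s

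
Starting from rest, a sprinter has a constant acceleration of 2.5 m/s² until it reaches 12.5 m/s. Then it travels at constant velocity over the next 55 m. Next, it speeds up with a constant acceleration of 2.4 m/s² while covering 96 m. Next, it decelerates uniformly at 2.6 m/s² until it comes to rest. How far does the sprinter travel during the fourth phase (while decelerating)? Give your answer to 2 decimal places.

118.66 m

Phase 1 (accelerating): v₀ = 0 m/s, a = 2.5 m/s².
v = v₀ + at → t = (12.5 − 0) / 2.5 = 5.00 s
v² = v₀² + 2aΔx → Δx = (12.5² − 0²)/(2·2.5) = 31.2 m

Phase 2 (constant speed): v₀ = 12.5 m/s, a = 0 m/s².
Constant speed: t = d/v = 55/12.5 = 4.40 s

Phase 3 (accelerating): v₀ = 12.5 m/s, a = 2.4 m/s².
v² = v₀² + 2aΔx = 12.5² + 2·2.4·96 = 617 → v = 24.8 m/s
t = (v − v₀)/a = (24.8 − 12.5)/2.4 = 5.14 s

Phase 4 (decelerating): v₀ = 24.8 m/s, a = -2.6 m/s².
v = v₀ + at → t = (0 − 24.8) / -2.6 = 9.55 s
v² = v₀² + 2aΔx → Δx = (0² − 24.8²)/(2·-2.6) = 119 m
Distance in phase 4 = 119 m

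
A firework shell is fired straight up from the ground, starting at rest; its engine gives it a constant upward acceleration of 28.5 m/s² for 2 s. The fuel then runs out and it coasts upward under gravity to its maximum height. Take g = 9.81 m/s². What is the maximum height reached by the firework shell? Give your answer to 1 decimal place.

Phase 1 (powered ascent): v₀ = 0 m/s, a = 28.5 m/s².
v = v₀ + at = 0 + (28.5)(2) = 57.0 m/s
Δx = v₀t + ½at² = 0·2 + 0.5·28.5·2² = 57.0 m

Phase 2 (coasting upward): v₀ = 57.0 m/s, a = -9.81 m/s².
v = v₀ + at → t = (0 − 57.0) / -9.81 = 5.81 s
v² = v₀² + 2aΔx → Δx = (0² − 57.0²)/(2·-9.81) = 166 m
Maximum height = 57.0 + 166 = 223 m

222.6 m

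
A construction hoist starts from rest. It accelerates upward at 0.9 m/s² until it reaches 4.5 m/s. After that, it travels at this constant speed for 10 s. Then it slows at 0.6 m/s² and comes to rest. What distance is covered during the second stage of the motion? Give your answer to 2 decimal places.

Phase 1 (accelerating): v₀ = 0 m/s, a = 0.9 m/s².
v = v₀ + at → t = (4.5 − 0) / 0.9 = 5.00 s
v² = v₀² + 2aΔx → Δx = (4.5² − 0²)/(2·0.9) = 11.2 m

Phase 2 (constant speed): v₀ = 4.50 m/s, a = 0 m/s².
v = v₀ + at = 4.50 + (0)(10) = 4.50 m/s
Δx = v₀t + ½at² = 4.50·10 + 0.5·0·10² = 45.0 m
Distance in phase 2 = 45.0 m

45.00 m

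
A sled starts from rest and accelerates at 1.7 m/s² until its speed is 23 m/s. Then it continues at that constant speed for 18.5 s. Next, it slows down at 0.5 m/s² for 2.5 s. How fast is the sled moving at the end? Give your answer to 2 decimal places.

Phase 1 (accelerating): v₀ = 0 m/s, a = 1.7 m/s².
v = v₀ + at → t = (23 − 0) / 1.7 = 13.5 s
v² = v₀² + 2aΔx → Δx = (23² − 0²)/(2·1.7) = 156 m

Phase 2 (constant speed): v₀ = 23.0 m/s, a = 0 m/s².
v = v₀ + at = 23.0 + (0)(18.5) = 23.0 m/s
Δx = v₀t + ½at² = 23.0·18.5 + 0.5·0·18.5² = 426 m

Phase 3 (decelerating): v₀ = 23.0 m/s, a = -0.5 m/s².
v = v₀ + at = 23.0 + (-0.5)(2.5) = 21.8 m/s
Δx = v₀t + ½at² = 23.0·2.5 + 0.5·-0.5·2.5² = 55.9 m
Final speed = 21.8 m/s

21.75 m/s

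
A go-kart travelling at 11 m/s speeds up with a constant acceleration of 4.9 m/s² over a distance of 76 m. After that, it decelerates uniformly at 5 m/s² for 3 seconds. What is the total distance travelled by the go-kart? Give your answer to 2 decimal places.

141.77 m

Phase 1 (accelerating): v₀ = 11.0 m/s, a = 4.9 m/s².
v² = v₀² + 2aΔx = 11.0² + 2·4.9·76 = 866 → v = 29.4 m/s
t = (v − v₀)/a = (29.4 − 11.0)/4.9 = 3.76 s

Phase 2 (decelerating): v₀ = 29.4 m/s, a = -5 m/s².
v = v₀ + at = 29.4 + (-5)(3) = 14.4 m/s
Δx = v₀t + ½at² = 29.4·3 + 0.5·-5·3² = 65.8 m
Total distance = 76.0 + 65.8 = 142 m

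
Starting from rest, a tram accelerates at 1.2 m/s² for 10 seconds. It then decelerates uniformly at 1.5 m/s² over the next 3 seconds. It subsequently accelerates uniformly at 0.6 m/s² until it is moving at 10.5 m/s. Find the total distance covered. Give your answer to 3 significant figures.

134 m

Phase 1 (accelerating): v₀ = 0 m/s, a = 1.2 m/s².
v = v₀ + at = 0 + (1.2)(10) = 12.0 m/s
Δx = v₀t + ½at² = 0·10 + 0.5·1.2·10² = 60.0 m

Phase 2 (decelerating): v₀ = 12.0 m/s, a = -1.5 m/s².
v = v₀ + at = 12.0 + (-1.5)(3) = 7.50 m/s
Δx = v₀t + ½at² = 12.0·3 + 0.5·-1.5·3² = 29.2 m

Phase 3 (accelerating): v₀ = 7.50 m/s, a = 0.6 m/s².
v = v₀ + at → t = (10.5 − 7.50) / 0.6 = 5.00 s
v² = v₀² + 2aΔx → Δx = (10.5² − 7.50²)/(2·0.6) = 45.0 m
Total distance = 60.0 + 29.2 + 45.0 = 134 m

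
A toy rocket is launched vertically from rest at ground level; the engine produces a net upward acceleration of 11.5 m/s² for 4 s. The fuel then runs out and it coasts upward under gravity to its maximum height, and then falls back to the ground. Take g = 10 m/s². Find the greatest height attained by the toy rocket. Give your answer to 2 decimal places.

Phase 1 (powered ascent): v₀ = 0 m/s, a = 11.5 m/s².
v = v₀ + at = 0 + (11.5)(4) = 46.0 m/s
Δx = v₀t + ½at² = 0·4 + 0.5·11.5·4² = 92.0 m

Phase 2 (coasting upward): v₀ = 46.0 m/s, a = -10 m/s².
v = v₀ + at → t = (0 − 46.0) / -10 = 4.60 s
v² = v₀² + 2aΔx → Δx = (0² − 46.0²)/(2·-10) = 106 m
Maximum height = 92.0 + 106 = 198 m

197.80 m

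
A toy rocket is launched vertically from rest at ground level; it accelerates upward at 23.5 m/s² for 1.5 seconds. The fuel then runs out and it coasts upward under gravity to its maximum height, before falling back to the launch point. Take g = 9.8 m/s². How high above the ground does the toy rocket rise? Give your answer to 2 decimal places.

89.83 m

Phase 1 (powered ascent): v₀ = 0 m/s, a = 23.5 m/s².
v = v₀ + at = 0 + (23.5)(1.5) = 35.2 m/s
Δx = v₀t + ½at² = 0·1.5 + 0.5·23.5·1.5² = 26.4 m

Phase 2 (coasting upward): v₀ = 35.2 m/s, a = -9.8 m/s².
v = v₀ + at → t = (0 − 35.2) / -9.8 = 3.60 s
v² = v₀² + 2aΔx → Δx = (0² − 35.2²)/(2·-9.8) = 63.4 m
Maximum height = 26.4 + 63.4 = 89.8 m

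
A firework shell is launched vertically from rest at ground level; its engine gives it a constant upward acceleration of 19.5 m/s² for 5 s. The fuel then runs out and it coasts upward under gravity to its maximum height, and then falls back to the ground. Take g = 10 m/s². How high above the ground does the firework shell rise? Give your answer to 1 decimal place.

719.1 m

Phase 1 (powered ascent): v₀ = 0 m/s, a = 19.5 m/s².
v = v₀ + at = 0 + (19.5)(5) = 97.5 m/s
Δx = v₀t + ½at² = 0·5 + 0.5·19.5·5² = 244 m

Phase 2 (coasting upward): v₀ = 97.5 m/s, a = -10 m/s².
v = v₀ + at → t = (0 − 97.5) / -10 = 9.75 s
v² = v₀² + 2aΔx → Δx = (0² − 97.5²)/(2·-10) = 475 m
Maximum height = 244 + 475 = 719 m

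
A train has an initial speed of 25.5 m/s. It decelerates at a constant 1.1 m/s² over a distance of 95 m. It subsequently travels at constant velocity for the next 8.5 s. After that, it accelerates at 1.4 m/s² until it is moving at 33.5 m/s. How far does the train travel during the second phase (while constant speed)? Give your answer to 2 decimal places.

178.55 m

Phase 1 (decelerating): v₀ = 25.5 m/s, a = -1.1 m/s².
v² = v₀² + 2aΔx = 25.5² + 2·-1.1·95 = 441 → v = 21.0 m/s
t = (v − v₀)/a = (21.0 − 25.5)/-1.1 = 4.09 s

Phase 2 (constant speed): v₀ = 21.0 m/s, a = 0 m/s².
v = v₀ + at = 21.0 + (0)(8.5) = 21.0 m/s
Δx = v₀t + ½at² = 21.0·8.5 + 0.5·0·8.5² = 179 m
Distance in phase 2 = 179 m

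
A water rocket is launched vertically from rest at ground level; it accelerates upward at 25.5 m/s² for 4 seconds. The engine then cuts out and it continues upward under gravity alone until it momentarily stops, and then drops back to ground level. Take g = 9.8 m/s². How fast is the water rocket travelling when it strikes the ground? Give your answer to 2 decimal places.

120.01 m/s

Phase 1 (powered ascent): v₀ = 0 m/s, a = 25.5 m/s².
v = v₀ + at = 0 + (25.5)(4) = 102 m/s
Δx = v₀t + ½at² = 0·4 + 0.5·25.5·4² = 204 m

Phase 2 (coasting upward): v₀ = 102 m/s, a = -9.8 m/s².
v = v₀ + at → t = (0 − 102) / -9.8 = 10.4 s
v² = v₀² + 2aΔx → Δx = (0² − 102²)/(2·-9.8) = 531 m

Phase 3 (free fall): v₀ = 0 m/s, a = -9.8 m/s².
Falls 735 m from rest: t = √(2·735/9.8) = 12.2 s; v = g·t = 120 m/s.
Impact speed = 120 m/s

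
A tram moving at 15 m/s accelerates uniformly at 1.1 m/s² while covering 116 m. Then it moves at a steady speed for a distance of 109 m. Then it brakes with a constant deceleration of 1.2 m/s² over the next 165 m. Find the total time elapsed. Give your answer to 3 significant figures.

Phase 1 (accelerating): v₀ = 15.0 m/s, a = 1.1 m/s².
v² = v₀² + 2aΔx = 15.0² + 2·1.1·116 = 480 → v = 21.9 m/s
t = (v − v₀)/a = (21.9 − 15.0)/1.1 = 6.28 s

Phase 2 (constant speed): v₀ = 21.9 m/s, a = 0 m/s².
Constant speed: t = d/v = 109/21.9 = 4.97 s

Phase 3 (decelerating): v₀ = 21.9 m/s, a = -1.2 m/s².
v² = v₀² + 2aΔx = 21.9² + 2·-1.2·165 = 84.2 → v = 9.18 m/s
t = (v − v₀)/a = (9.18 − 21.9)/-1.2 = 10.6 s
Total time = 6.28 + 4.97 + 10.6 = 21.9 s

21.9 s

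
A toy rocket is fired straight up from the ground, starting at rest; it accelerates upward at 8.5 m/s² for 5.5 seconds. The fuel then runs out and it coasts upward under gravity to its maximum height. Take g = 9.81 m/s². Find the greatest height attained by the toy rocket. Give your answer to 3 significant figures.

240 m

Phase 1 (powered ascent): v₀ = 0 m/s, a = 8.5 m/s².
v = v₀ + at = 0 + (8.5)(5.5) = 46.8 m/s
Δx = v₀t + ½at² = 0·5.5 + 0.5·8.5·5.5² = 129 m

Phase 2 (coasting upward): v₀ = 46.8 m/s, a = -9.81 m/s².
v = v₀ + at → t = (0 − 46.8) / -9.81 = 4.77 s
v² = v₀² + 2aΔx → Δx = (0² − 46.8²)/(2·-9.81) = 111 m
Maximum height = 129 + 111 = 240 m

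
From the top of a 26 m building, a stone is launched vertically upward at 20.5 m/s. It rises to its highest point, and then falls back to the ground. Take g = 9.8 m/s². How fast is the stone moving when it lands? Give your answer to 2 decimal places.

30.49 m/s

Phase 1 (rising): v₀ = 20.5 m/s, a = -9.8 m/s².
v = v₀ + at → t = (0 − 20.5) / -9.8 = 2.09 s
v² = v₀² + 2aΔx → Δx = (0² − 20.5²)/(2·-9.8) = 21.4 m

Phase 2 (falling): v₀ = 0 m/s, a = -9.8 m/s².
Falls 47.4 m from rest: t = √(2·47.4/9.8) = 3.11 s; v = g·t = 30.5 m/s.
Final speed = 30.5 m/s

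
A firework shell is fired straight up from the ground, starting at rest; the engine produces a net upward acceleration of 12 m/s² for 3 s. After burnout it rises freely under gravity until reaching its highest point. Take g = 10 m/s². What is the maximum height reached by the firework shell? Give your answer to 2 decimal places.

Phase 1 (powered ascent): v₀ = 0 m/s, a = 12 m/s².
v = v₀ + at = 0 + (12)(3) = 36.0 m/s
Δx = v₀t + ½at² = 0·3 + 0.5·12·3² = 54.0 m

Phase 2 (coasting upward): v₀ = 36.0 m/s, a = -10 m/s².
v = v₀ + at → t = (0 − 36.0) / -10 = 3.60 s
v² = v₀² + 2aΔx → Δx = (0² − 36.0²)/(2·-10) = 64.8 m
Maximum height = 54.0 + 64.8 = 119 m

118.80 m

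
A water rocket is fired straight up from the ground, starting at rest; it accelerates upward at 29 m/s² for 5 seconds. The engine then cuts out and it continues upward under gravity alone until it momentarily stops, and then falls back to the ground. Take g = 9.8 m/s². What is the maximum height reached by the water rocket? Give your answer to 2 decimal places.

Phase 1 (powered ascent): v₀ = 0 m/s, a = 29 m/s².
v = v₀ + at = 0 + (29)(5) = 145 m/s
Δx = v₀t + ½at² = 0·5 + 0.5·29·5² = 362 m

Phase 2 (coasting upward): v₀ = 145 m/s, a = -9.8 m/s².
v = v₀ + at → t = (0 − 145) / -9.8 = 14.8 s
v² = v₀² + 2aΔx → Δx = (0² − 145²)/(2·-9.8) = 1070 m
Maximum height = 362 + 1070 = 1440 m

1435.20 m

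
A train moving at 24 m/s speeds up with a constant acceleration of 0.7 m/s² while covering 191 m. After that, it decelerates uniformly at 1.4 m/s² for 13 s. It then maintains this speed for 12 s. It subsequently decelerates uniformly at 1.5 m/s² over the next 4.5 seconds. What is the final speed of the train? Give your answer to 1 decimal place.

Phase 1 (accelerating): v₀ = 24.0 m/s, a = 0.7 m/s².
v² = v₀² + 2aΔx = 24.0² + 2·0.7·191 = 843 → v = 29.0 m/s
t = (v − v₀)/a = (29.0 − 24.0)/0.7 = 7.20 s

Phase 2 (decelerating): v₀ = 29.0 m/s, a = -1.4 m/s².
v = v₀ + at = 29.0 + (-1.4)(13) = 10.8 m/s
Δx = v₀t + ½at² = 29.0·13 + 0.5·-1.4·13² = 259 m

Phase 3 (constant speed): v₀ = 10.8 m/s, a = 0 m/s².
v = v₀ + at = 10.8 + (0)(12) = 10.8 m/s
Δx = v₀t + ½at² = 10.8·12 + 0.5·0·12² = 130 m

Phase 4 (decelerating): v₀ = 10.8 m/s, a = -1.5 m/s².
v = v₀ + at = 10.8 + (-1.5)(4.5) = 4.09 m/s
Δx = v₀t + ½at² = 10.8·4.5 + 0.5·-1.5·4.5² = 33.6 m
Final speed = 4.09 m/s

4.1 m/s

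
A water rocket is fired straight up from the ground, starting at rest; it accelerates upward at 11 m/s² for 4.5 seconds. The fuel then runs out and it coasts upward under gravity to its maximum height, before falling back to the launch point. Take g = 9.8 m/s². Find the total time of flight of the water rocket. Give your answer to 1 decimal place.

16.5 s

Phase 1 (powered ascent): v₀ = 0 m/s, a = 11 m/s².
v = v₀ + at = 0 + (11)(4.5) = 49.5 m/s
Δx = v₀t + ½at² = 0·4.5 + 0.5·11·4.5² = 111 m

Phase 2 (coasting upward): v₀ = 49.5 m/s, a = -9.8 m/s².
v = v₀ + at → t = (0 − 49.5) / -9.8 = 5.05 s
v² = v₀² + 2aΔx → Δx = (0² − 49.5²)/(2·-9.8) = 125 m

Phase 3 (free fall): v₀ = 0 m/s, a = -9.8 m/s².
Falls 236 m from rest: t = √(2·236/9.8) = 6.95 s; v = g·t = 68.1 m/s.
Total time = 4.50 + 5.05 + 6.95 = 16.5 s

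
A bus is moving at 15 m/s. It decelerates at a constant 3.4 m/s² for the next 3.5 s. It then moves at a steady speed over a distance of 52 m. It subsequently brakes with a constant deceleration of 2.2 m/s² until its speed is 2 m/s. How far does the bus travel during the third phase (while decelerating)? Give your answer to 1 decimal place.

1.3 m

Phase 1 (decelerating): v₀ = 15.0 m/s, a = -3.4 m/s².
v = v₀ + at = 15.0 + (-3.4)(3.5) = 3.10 m/s
Δx = v₀t + ½at² = 15.0·3.5 + 0.5·-3.4·3.5² = 31.7 m

Phase 2 (constant speed): v₀ = 3.10 m/s, a = 0 m/s².
Constant speed: t = d/v = 52/3.10 = 16.8 s

Phase 3 (decelerating): v₀ = 3.10 m/s, a = -2.2 m/s².
v = v₀ + at → t = (2 − 3.10) / -2.2 = 0.500 s
v² = v₀² + 2aΔx → Δx = (2² − 3.10²)/(2·-2.2) = 1.27 m
Distance in phase 3 = 1.27 m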